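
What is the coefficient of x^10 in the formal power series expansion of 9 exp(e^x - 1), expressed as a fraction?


exp(e^x - 1) is the exponential generating function for the Bell numbers Bell_k: exp(e^x - 1) = sum_{k>=0} Bell_k x^k / k!.
So the coefficient of x^10 in 9 exp(e^x - 1) is 9 Bell_10 / 10!.
Computing: Bell_10 = 115975 and 10! = 3628800, giving
9 * 115975/3628800 = 4639/16128.

4639/16128


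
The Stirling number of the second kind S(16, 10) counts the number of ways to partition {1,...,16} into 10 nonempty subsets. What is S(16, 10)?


Using the explicit formula S(n,k) = (1/k!) sum_{j=0}^{k} (-1)^(k-j) C(k,j) j^n:
S(16, 10) = 193754990
Equivalently, S(n,k) is n! times the coefficient of x^n in the EGF (e^x - 1)^k / k!.

193754990


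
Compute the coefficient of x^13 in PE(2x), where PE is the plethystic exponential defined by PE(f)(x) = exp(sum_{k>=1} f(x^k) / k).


With f(x) = 2x, the exponent is sum_{k>=1} 2 x^k / k = 2 * (-ln(1 - x)). Exponentiating:
PE(2x) = exp(-2 ln(1 - x)) = 1/(1 - x)^2.
By the negative binomial expansion, [x^n] 1/(1 - x)^2 = C(n + 1, 1).
For n = 13: C(14, 1) = 14.

14


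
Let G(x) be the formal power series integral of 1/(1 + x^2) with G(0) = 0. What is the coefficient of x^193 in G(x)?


1/(1 + x^2) = sum_{j>=0} (-1)^j x^(2j). Integrating termwise with G(0) = 0:
G(x) = sum_{j>=0} (-1)^j x^(2j+1) / (2j+1) = arctan(x).
Only odd powers are nonzero. For x^193 write 193 = 2*96 + 1, giving
(-1)^96 / 193 = 1/193 = 1/193.

1/193


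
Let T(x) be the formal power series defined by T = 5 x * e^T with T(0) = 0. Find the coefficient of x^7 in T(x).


Apply the Lagrange inversion formula: if T = 5 x * phi(T) with phi(t) = e^t, then
[x^n] T = 5^n * (1/n) [t^(n-1)] phi(t)^n = 5^n * (1/n) [t^(n-1)] e^(n t) = 5^n * (1/n) * n^(n-1) / (n-1)! = 5^n * n^(n-1) / n!.
When c = 1 this is the Cayley count of rooted labeled trees on n vertices, divided by n!.
For n = 7: 5^7 * 7^6 / 7! = 78125 * 117649/5040 = 262609375/144.

262609375/144


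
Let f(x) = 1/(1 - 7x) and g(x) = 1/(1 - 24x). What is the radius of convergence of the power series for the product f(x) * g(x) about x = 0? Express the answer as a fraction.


The radius of 1/(1 - 7x) is 1/7 (nearest singularity at x = 1/7), and the radius of 1/(1 - 24x) is 1/24.
The product f(x)*g(x) = 1/((1 - 7x)(1 - 24x)) has singularities at both 1/7 and 1/24, so its radius of convergence is the distance to the nearest one:
min(1/7, 1/24) = 1/24.

1/24


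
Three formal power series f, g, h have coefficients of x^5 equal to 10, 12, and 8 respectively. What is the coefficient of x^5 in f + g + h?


Series addition is componentwise:
10 + 12 + 8
= 30

30


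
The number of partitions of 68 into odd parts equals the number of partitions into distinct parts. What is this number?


Computing partitions of 68 into odd parts (1, 3, 5, ...):
Using the generating function prod_{k>=0} 1/(1-x^(2k+1)),
the count is 24576

24576


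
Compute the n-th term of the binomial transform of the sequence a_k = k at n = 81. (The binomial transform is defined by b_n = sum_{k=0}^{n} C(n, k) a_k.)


With a_k = k, b_n = sum_{k=0}^{n} C(n, k) k. Using k * C(n, k) = n * C(n-1, k-1) gives b_n = n * sum_{k>=1} C(n-1, k-1) = n * 2^(n-1).
For n = 81: 81 * 2^80 = 81 * 1208925819614629174706176 = 97922991388784963151200256.

97922991388784963151200256


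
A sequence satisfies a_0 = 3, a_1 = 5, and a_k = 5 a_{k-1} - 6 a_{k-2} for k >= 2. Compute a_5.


The characteristic equation is t^2 - 5 t + 6 = 0, with roots r_1 = 2 and r_2 = 3 (so c_1 = r_1 + r_2, c_2 = -r_1 r_2 as required).
One can use the closed form a_n = A r_1^n + B r_2^n, but direct iteration is more reliable:
a_0 = 3, a_1 = 5, a_2 = 7, a_3 = 5, a_4 = -17, a_5 = -115.
So a_5 = -115.

-115


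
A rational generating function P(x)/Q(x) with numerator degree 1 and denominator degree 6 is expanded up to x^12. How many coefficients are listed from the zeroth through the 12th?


Expanding up to x^12 gives the coefficients for x^0, x^1, ..., x^12.
That is 12 + 1 = 13 coefficients in total.

13


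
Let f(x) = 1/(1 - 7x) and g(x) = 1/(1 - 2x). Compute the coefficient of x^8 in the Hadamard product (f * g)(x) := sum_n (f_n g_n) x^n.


f has coefficients f_k = 7^k and g has coefficients g_k = 2^k, so the Hadamard product has coefficient (f*g)_k = 7^k * 2^k = 14^k.
For k = 8: 14^8 = 1475789056.

1475789056


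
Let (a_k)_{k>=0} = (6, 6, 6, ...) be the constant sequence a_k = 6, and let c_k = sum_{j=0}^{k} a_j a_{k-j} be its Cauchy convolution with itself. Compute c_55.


Since a_j = 6 for all j >= 0, the convolution sum becomes
c_k = sum_{j=0}^{k} 6 * 6 = 36 * (k + 1).
Equivalently, the generating function of (a_k) is 6/(1 - x) and its square is 36/(1 - x)^2 = sum_{k>=0} 36(k + 1) x^k.
For k = 55: 36 * 56 = 2016.

2016


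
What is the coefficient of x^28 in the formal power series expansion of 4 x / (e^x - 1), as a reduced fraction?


The exponential generating function for Bernoulli numbers is
x / (e^x - 1) = sum_{k>=0} B_k x^k / k!.
So the coefficient of x^28 in 4 x / (e^x - 1) is 4 B_28 / 28!.
Computing: B_28 = -23749461029/870, 28! = 304888344611713860501504000000, giving
4 * -23749461029/870 / 304888344611713860501504000000 = -3392780147/9473316421863966379868160000000.

-3392780147/9473316421863966379868160000000


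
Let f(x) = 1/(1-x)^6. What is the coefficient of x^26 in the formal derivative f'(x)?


Differentiate: d/dx [ 1/(1-x)^r ] = r / (1-x)^(r+1).
Here r = 6, so f'(x) = 6 / (1-x)^7.
The expansion of 1/(1-x)^(r+1) has coefficient of x^n equal to C(n+r, r).
So the coefficient of x^26 in f'(x) is
6 * C(32, 6) = 6 * 906192 = 5437152

5437152


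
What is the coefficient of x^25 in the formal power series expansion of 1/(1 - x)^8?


The negative binomial / multiset identity is
1/(1 - x)^r = sum_{k>=0} C(k + r - 1, r - 1) x^k.
Here r = 8 and k = 25, so the coefficient is
C(25 + 7, 7) = C(32, 7)
= 3365856

3365856


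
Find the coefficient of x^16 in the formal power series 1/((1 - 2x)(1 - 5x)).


By partial fractions or Cauchy convolution:
The coefficient equals sum_{k=0}^{16} 2^k * 5^(16-k).
= 254313107351

254313107351


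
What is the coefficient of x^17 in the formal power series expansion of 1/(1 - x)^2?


The negative binomial / multiset identity is
1/(1 - x)^r = sum_{k>=0} C(k + r - 1, r - 1) x^k.
Here r = 2 and k = 17, so the coefficient is
C(17 + 1, 1) = C(18, 1)
= 18

18


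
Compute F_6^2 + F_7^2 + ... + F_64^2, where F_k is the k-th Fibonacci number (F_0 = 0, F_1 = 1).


There is a standard identity sum_{k=0}^{N} F_k^2 = F_N * F_{N+1} (proved inductively from the telescoping relation F_k^2 = F_k F_{k+1} - F_{k-1} F_k). Then
sum_{k=6}^{64} F_k^2 = F_64 F_65 - F_5 F_6.
Computing: F_64 = 10610209857723, F_65 = 17167680177565, F_5 = 5, F_6 = 8.
Sum = 10610209857723 * 17167680177565 - 5 * 8 = 182152689454235906026584455.

182152689454235906026584455


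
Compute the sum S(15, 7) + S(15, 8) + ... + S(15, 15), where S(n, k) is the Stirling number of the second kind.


By definition, S(n, k) counts partitions of an n-set into exactly k nonempty blocks.
Computing row n = 15 for k = 7..15:
S(15, k): 408741333, 216627840, 67128490, 12662650, 1479478, 106470, 4550, 105, 1
Sum = 706750917.

706750917


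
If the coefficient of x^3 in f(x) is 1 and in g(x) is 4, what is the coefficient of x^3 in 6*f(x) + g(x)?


Scalar multiplication scales coefficients: 6 * 1 = 6.
Then add the g coefficient: 6 + 4
= 10

10


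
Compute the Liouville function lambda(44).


The Liouville function is lambda(k) = (-1)^Omega(k), where Omega(k) counts the prime factors of k with multiplicity.
Factoring: 44 = 2 * 2 * 11, so Omega(44) = 3.
lambda(44) = (-1)^3 = -1.

-1


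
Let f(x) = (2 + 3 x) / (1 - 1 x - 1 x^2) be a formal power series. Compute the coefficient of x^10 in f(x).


Write f(x) = sum_{k>=0} a_k x^k. Multiplying both sides by 1 - 1 x - 1 x^2 gives
(1 - 1 x - 1 x^2) sum_{k>=0} a_k x^k = 2 + 3 x.
Matching coefficients:
 x^0: a_0 = 2
 x^1: a_1 - 1 a_0 = 3  =>  a_1 = 1*2 + 3 = 5
 x^k (k >= 2): a_k = 1 a_{k-1} + 1 a_{k-2}.
Iterating: a_2 = 7, a_3 = 12, a_4 = 19, a_5 = 31, a_6 = 50, a_7 = 81, a_8 = 131, a_9 = 212, a_10 = 343.
So the coefficient of x^10 is 343.

343


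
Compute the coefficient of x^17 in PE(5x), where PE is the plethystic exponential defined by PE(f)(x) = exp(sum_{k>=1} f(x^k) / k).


With f(x) = 5x, the exponent is sum_{k>=1} 5 x^k / k = 5 * (-ln(1 - x)). Exponentiating:
PE(5x) = exp(-5 ln(1 - x)) = 1/(1 - x)^5.
By the negative binomial expansion, [x^n] 1/(1 - x)^5 = C(n + 4, 4).
For n = 17: C(21, 4) = 5985.

5985


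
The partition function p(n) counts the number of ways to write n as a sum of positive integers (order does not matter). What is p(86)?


Using the generating function prod_{k>=1} 1/(1-x^k), we compute p(86).
By dynamic programming over parts 1 through 86:
p(86) = 34262962

34262962


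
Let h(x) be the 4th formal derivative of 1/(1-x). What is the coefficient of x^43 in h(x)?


Differentiating 4 times: d^4/dx^4 [1/(1-x)] = 4!/(1-x)^5.
The expansion 1/(1-x)^5 = sum_{k>=0} C(k+4, 4) x^k, so the coefficient of x^n in 4!/(1-x)^5 is 4! * C(n+4, 4).
For n = 43: 24 * C(47, 4) = 24 * 178365 = 4280760

4280760


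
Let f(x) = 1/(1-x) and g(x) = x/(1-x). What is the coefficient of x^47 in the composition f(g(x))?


First simplify the composition: f(g(x)) = 1/(1 - x/(1-x)) = (1-x)/((1-x) - x) = (1-x)/(1-2x).
Now extract the coefficient. Write (1-x)/(1-2x) = 1/(1-2x) - x/(1-2x).
The coefficient of x^n in 1/(1-2x) is 2^n, and in x/(1-2x) is 2^(n-1) (for n >= 1).
So the coefficient of x^47 is 2^47 - 2^46 = 140737488355328 - 70368744177664 = 70368744177664.

70368744177664


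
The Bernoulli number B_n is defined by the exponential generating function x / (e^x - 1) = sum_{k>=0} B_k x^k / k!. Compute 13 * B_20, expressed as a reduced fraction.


Bernoulli numbers can also be computed recursively via B_0 = 1 and sum_{j=0}^{m} C(m+1, j) B_j = 0 for m >= 1. Odd-index Bernoulli numbers vanish for k >= 3.
Computing B_20 = -174611/330, so 13 * B_20 = 13 * -174611/330 = -2269943/330.

-2269943/330


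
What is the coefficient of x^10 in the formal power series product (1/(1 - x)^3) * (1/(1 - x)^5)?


Combine the factors: (1/(1 - x)^3) * (1/(1 - x)^5) = 1/(1 - x)^8.
Then use 1/(1 - x)^r = sum_{k>=0} C(k + r - 1, r - 1) x^k with r = 8 and k = 10:
C(17, 7) = 19448.

19448


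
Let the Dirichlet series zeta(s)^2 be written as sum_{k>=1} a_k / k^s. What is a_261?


The Dirichlet convolution of the constant function 1 with itself gives (1 * 1)(k) = sum_{d | k} 1 = d(k), the number of positive divisors of k.
Since zeta(s) = sum_{k>=1} 1/k^s, we have zeta(s)^2 = sum_{k>=1} d(k)/k^s, so a_k = d(k).
For k = 261: the divisors are 1, 3, 9, 29, 87, 261.
Count = 6.

6


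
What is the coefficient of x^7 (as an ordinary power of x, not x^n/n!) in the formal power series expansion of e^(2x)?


The exponential series is e^y = sum_{k>=0} y^k / k!. Substituting y = 2x gives
e^(2x) = sum_{k>=0} 2^k x^k / k!.
So the coefficient of x^n is a^n/n! with a = 2, n = 7:
2^7 / 7! = 128/5040 = 8/315

8/315


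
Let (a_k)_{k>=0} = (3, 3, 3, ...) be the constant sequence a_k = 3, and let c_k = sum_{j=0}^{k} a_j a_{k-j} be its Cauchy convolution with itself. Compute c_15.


Since a_j = 3 for all j >= 0, the convolution sum becomes
c_k = sum_{j=0}^{k} 3 * 3 = 9 * (k + 1).
Equivalently, the generating function of (a_k) is 3/(1 - x) and its square is 9/(1 - x)^2 = sum_{k>=0} 9(k + 1) x^k.
For k = 15: 9 * 16 = 144.

144


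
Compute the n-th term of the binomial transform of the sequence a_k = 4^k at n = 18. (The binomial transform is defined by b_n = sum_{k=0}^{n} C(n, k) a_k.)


With a_k = 4^k, b_n = sum_{k=0}^{n} C(n, k) 4^k = (1 + 4)^n by the binomial theorem.
For n = 18: (1 + 4)^18 = 5^18 = 3814697265625.

3814697265625


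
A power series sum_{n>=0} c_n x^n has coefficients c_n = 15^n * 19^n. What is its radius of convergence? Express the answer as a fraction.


By the root test (Cauchy-Hadamard), the radius is R = 1 / limsup_n |c_n|^(1/n).
Here |c_n|^(1/n) = (15^n * 19^n)^(1/n) = 15 * 19 = 285 for all n.
So R = 1/285 = 1/285.

1/285


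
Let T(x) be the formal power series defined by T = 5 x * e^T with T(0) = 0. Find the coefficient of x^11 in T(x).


Apply the Lagrange inversion formula: if T = 5 x * phi(T) with phi(t) = e^t, then
[x^n] T = 5^n * (1/n) [t^(n-1)] phi(t)^n = 5^n * (1/n) [t^(n-1)] e^(n t) = 5^n * (1/n) * n^(n-1) / (n-1)! = 5^n * n^(n-1) / n!.
When c = 1 this is the Cayley count of rooted labeled trees on n vertices, divided by n!.
For n = 11: 5^11 * 11^10 / 11! = 48828125 * 25937424601/39916800 = 4605366583984375/145152.

4605366583984375/145152


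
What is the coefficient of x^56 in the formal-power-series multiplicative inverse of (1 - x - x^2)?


Let the inverse be f(x) = sum_{k>=0} a_k x^k. From f(x) * (1 - x - x^2) = 1 and matching coefficients:
 x^0: a_0 = 1.
 x^1: a_1 - a_0 = 0, so a_1 = 1.
 x^k (k >= 2): a_k - a_{k-1} - a_{k-2} = 0, i.e. a_k = a_{k-1} + a_{k-2}.
This is the Fibonacci-type recurrence shifted so that a_0 = a_1 = 1.
Iterating: a_0=1, a_1=1, a_2=2, a_3=3, a_4=5, a_5=8, a_6=13, a_7=21, a_8=34, a_9=55, ...
a_56 = 365435296162.

365435296162


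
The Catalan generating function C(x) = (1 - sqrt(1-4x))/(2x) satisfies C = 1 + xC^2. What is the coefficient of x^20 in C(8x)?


Substituting x -> 8x scales the n-th coefficient by 8^n, so [x^20] C(8x) = 8^20 * C_20.
C_20 = C(2*20, 20)/(21) = 137846528820/21 = 6564120420.
So 8^20 * 6564120420 = 1152921504606846976 * 6564120420 = 7567915591046928306976849920.

7567915591046928306976849920


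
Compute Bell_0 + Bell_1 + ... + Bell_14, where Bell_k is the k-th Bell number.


Recall Bell_k counts set partitions of a k-set (with Bell_0 = 1 by convention).
Bell_0 through Bell_14: 1, 1, 2, 5, 15, 52, 203, 877, 4140, 21147, 115975, 678570, 4213597, 27644437, 190899322
Sum = 1 + 1 + 2 + 5 + 15 + 52 + 203 + 877 + 4140 + 21147 + 115975 + 678570 + 4213597 + 27644437 + 190899322 = 223578344.

223578344


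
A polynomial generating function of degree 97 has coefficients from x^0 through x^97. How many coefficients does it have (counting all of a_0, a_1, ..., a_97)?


A polynomial of degree 97 takes the form a_0 + a_1 x + ... + a_97 x^97.
The number of coefficients is 97 + 1 = 98.

98


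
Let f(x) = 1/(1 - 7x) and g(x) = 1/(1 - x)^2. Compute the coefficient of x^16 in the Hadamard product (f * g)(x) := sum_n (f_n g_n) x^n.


f has coefficients f_k = 7^k. For g = 1/(1 - x)^2 the coefficient is g_k = C(k + 1, 1) = k + 1. The Hadamard coefficient is (f * g)_k = 7^k * (k + 1).
For k = 16: 7^16 * 17 = 33232930569601 * 17 = 564959819683217.

564959819683217


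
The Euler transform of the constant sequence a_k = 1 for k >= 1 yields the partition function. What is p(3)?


The Euler transform converts the sequence a_k = 1 into the number of integer partitions.
Using the recurrence or dynamic programming:
p(3) = 3

3


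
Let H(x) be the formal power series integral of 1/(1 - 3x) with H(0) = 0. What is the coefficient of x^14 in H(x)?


1/(1 - 3x) = sum_{k>=0} 3^k x^k. Integrating termwise with H(0) = 0:
H(x) = sum_{k>=0} 3^k x^(k+1) / (k+1) = sum_{m>=1} 3^(m-1) x^m / m.
For m = 14: 3^13/14 = 1594323/14 = 1594323/14.

1594323/14


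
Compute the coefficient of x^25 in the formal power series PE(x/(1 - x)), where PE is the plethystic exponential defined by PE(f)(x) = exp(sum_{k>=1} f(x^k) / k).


For f(x) = x/(1 - x) we have
sum_{k>=1} f(x^k) / k = sum_{k>=1} (1/k) * x^k / (1 - x^k) = sum_{k, m >= 1} x^(k m) / k,
which after exponentiating simplifies to
PE(x/(1 - x)) = prod_{k>=1} 1 / (1 - x^k).
This is the generating function for the partition function p(n), so the coefficient of x^25 is p(25).
Computing p(25) by dynamic programming over parts 1, 2, ..., 25: p(25) = 1958.

1958


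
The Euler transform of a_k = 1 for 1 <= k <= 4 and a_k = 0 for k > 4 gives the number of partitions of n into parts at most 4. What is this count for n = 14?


Partitions of 14 into parts at most 4:
Using generating function (1-x)^(-1)(1-x^2)^(-1)...(1-x^4)^(-1),
the coefficient of x^14 = 47

47


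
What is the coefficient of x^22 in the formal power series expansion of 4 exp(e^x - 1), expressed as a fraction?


exp(e^x - 1) is the exponential generating function for the Bell numbers Bell_k: exp(e^x - 1) = sum_{k>=0} Bell_k x^k / k!.
So the coefficient of x^22 in 4 exp(e^x - 1) is 4 Bell_22 / 22!.
Computing: Bell_22 = 4506715738447323 and 22! = 1124000727777607680000, giving
4 * 4506715738447323/1124000727777607680000 = 88366975263673/5509807489105920000.

88366975263673/5509807489105920000


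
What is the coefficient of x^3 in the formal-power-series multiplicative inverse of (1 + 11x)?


The inverse is 1/(1 + 11x). Apply the geometric identity 1/(1 - y) = sum_{k>=0} y^k with y = -11x:
1/(1 + 11x) = sum_{k>=0} (-11)^k x^k.
So the coefficient of x^3 is (-11)^3 = -1331.

-1331


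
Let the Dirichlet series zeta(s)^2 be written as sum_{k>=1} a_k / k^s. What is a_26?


The Dirichlet convolution of the constant function 1 with itself gives (1 * 1)(k) = sum_{d | k} 1 = d(k), the number of positive divisors of k.
Since zeta(s) = sum_{k>=1} 1/k^s, we have zeta(s)^2 = sum_{k>=1} d(k)/k^s, so a_k = d(k).
For k = 26: the divisors are 1, 2, 13, 26.
Count = 4.

4


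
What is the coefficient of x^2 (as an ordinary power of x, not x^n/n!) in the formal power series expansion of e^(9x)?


The exponential series is e^y = sum_{k>=0} y^k / k!. Substituting y = 9x gives
e^(9x) = sum_{k>=0} 9^k x^k / k!.
So the coefficient of x^n is a^n/n! with a = 9, n = 2:
9^2 / 2! = 81/2 = 81/2

81/2


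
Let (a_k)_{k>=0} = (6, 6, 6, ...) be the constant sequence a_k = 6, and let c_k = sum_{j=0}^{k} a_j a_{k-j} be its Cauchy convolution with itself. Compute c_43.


Since a_j = 6 for all j >= 0, the convolution sum becomes
c_k = sum_{j=0}^{k} 6 * 6 = 36 * (k + 1).
Equivalently, the generating function of (a_k) is 6/(1 - x) and its square is 36/(1 - x)^2 = sum_{k>=0} 36(k + 1) x^k.
For k = 43: 36 * 44 = 1584.

1584


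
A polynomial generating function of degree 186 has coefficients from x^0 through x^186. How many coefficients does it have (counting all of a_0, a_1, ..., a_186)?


A polynomial of degree 186 takes the form a_0 + a_1 x + ... + a_186 x^186.
The number of coefficients is 186 + 1 = 187.

187


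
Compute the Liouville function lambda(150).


The Liouville function is lambda(k) = (-1)^Omega(k), where Omega(k) counts the prime factors of k with multiplicity.
Factoring: 150 = 2 * 3 * 5 * 5, so Omega(150) = 4.
lambda(150) = (-1)^4 = 1.

1


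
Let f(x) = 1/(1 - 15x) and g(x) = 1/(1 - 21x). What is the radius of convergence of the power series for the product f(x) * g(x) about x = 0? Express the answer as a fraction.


The radius of 1/(1 - 15x) is 1/15 (nearest singularity at x = 1/15), and the radius of 1/(1 - 21x) is 1/21.
The product f(x)*g(x) = 1/((1 - 15x)(1 - 21x)) has singularities at both 1/15 and 1/21, so its radius of convergence is the distance to the nearest one:
min(1/15, 1/21) = 1/21.

1/21


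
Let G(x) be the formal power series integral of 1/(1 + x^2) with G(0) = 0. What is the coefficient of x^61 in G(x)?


1/(1 + x^2) = sum_{j>=0} (-1)^j x^(2j). Integrating termwise with G(0) = 0:
G(x) = sum_{j>=0} (-1)^j x^(2j+1) / (2j+1) = arctan(x).
Only odd powers are nonzero. For x^61 write 61 = 2*30 + 1, giving
(-1)^30 / 61 = 1/61 = 1/61.

1/61


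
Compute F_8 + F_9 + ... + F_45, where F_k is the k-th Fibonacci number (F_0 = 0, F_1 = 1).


Use the identity sum_{k=0}^{N} F_k = F_{N+2} - 1 (which follows from F_{k+2} - F_{k+1} = F_k). Then
sum_{k=8}^{45} F_k = (F_{47} - 1) - (F_{9} - 1) = F_{47} - F_{9}.
Computing: F_{47} = 2971215073, F_{9} = 34, so
Sum = 2971215073 - 34 = 2971215039.

2971215039


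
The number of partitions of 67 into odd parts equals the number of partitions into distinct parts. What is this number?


Computing partitions of 67 into odd parts (1, 3, 5, ...):
Using the generating function prod_{k>=0} 1/(1-x^(2k+1)),
the count is 22250

22250


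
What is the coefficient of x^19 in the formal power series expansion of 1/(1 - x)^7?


The negative binomial / multiset identity is
1/(1 - x)^r = sum_{k>=0} C(k + r - 1, r - 1) x^k.
Here r = 7 and k = 19, so the coefficient is
C(19 + 6, 6) = C(25, 6)
= 177100

177100


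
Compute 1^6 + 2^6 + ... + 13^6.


This power sum has a closed form given by Faulhaber's formula
sum_{k=1}^{m} k^p = (1 / (p + 1)) * sum_{j=0}^{p} C(p + 1, j) B_j m^(p + 1 - j),
but for small m direct computation is fastest:
1 + 64 + 729 + 4096 + 15625 + 46656 + 117649 + 262144 + 531441 + 1000000 + 1771561 + 2985984 + 4826809 = 11562759.

11562759


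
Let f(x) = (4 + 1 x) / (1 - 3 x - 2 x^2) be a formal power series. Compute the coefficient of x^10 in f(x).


Write f(x) = sum_{k>=0} a_k x^k. Multiplying both sides by 1 - 3 x - 2 x^2 gives
(1 - 3 x - 2 x^2) sum_{k>=0} a_k x^k = 4 + 1 x.
Matching coefficients:
 x^0: a_0 = 4
 x^1: a_1 - 3 a_0 = 1  =>  a_1 = 3*4 + 1 = 13
 x^k (k >= 2): a_k = 3 a_{k-1} + 2 a_{k-2}.
Iterating: a_2 = 47, a_3 = 167, a_4 = 595, a_5 = 2119, a_6 = 7547, a_7 = 26879, a_8 = 95731, a_9 = 340951, a_10 = 1214315.
So the coefficient of x^10 is 1214315.

1214315


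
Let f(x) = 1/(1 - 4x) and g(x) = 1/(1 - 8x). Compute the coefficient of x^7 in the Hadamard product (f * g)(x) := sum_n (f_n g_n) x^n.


f has coefficients f_k = 4^k and g has coefficients g_k = 8^k, so the Hadamard product has coefficient (f*g)_k = 4^k * 8^k = 32^k.
For k = 7: 32^7 = 34359738368.

34359738368


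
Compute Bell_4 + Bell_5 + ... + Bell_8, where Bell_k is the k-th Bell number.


Recall Bell_k counts set partitions of a k-set (with Bell_0 = 1 by convention).
Bell_4 through Bell_8: 15, 52, 203, 877, 4140
Sum = 15 + 52 + 203 + 877 + 4140 = 5287.

5287


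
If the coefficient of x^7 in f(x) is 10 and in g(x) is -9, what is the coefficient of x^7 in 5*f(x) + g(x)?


Scalar multiplication scales coefficients: 5 * 10 = 50.
Then add the g coefficient: 50 + -9
= 41

41


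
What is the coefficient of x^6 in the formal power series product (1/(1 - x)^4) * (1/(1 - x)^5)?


Combine the factors: (1/(1 - x)^4) * (1/(1 - x)^5) = 1/(1 - x)^9.
Then use 1/(1 - x)^r = sum_{k>=0} C(k + r - 1, r - 1) x^k with r = 9 and k = 6:
C(14, 8) = 3003.

3003


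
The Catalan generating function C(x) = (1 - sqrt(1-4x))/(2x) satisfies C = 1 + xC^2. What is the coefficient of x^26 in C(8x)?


Substituting x -> 8x scales the n-th coefficient by 8^n, so [x^26] C(8x) = 8^26 * C_26.
C_26 = C(2*26, 26)/(27) = 495918532948104/27 = 18367353072152.
So 8^26 * 18367353072152 = 302231454903657293676544 * 18367353072152 = 5551191841725658438190432521382002688.

5551191841725658438190432521382002688


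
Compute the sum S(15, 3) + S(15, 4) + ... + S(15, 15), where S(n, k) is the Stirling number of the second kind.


By definition, S(n, k) counts partitions of an n-set into exactly k nonempty blocks.
Computing row n = 15 for k = 3..15:
S(15, k): 2375101, 42355950, 210766920, 420693273, 408741333, 216627840, 67128490, 12662650, 1479478, 106470, 4550, 105, 1
Sum = 1382942161.

1382942161


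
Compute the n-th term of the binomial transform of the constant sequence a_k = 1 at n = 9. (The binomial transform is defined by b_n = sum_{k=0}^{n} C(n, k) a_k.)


With a_k = 1 for all k, b_n = sum_{k=0}^{n} C(n, k) = 2^n by the binomial theorem.
For n = 9: 2^9 = 512.

512


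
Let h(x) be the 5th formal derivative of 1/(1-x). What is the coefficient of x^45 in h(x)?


Differentiating 5 times: d^5/dx^5 [1/(1-x)] = 5!/(1-x)^6.
The expansion 1/(1-x)^6 = sum_{k>=0} C(k+5, 5) x^k, so the coefficient of x^n in 5!/(1-x)^6 is 5! * C(n+5, 5).
For n = 45: 120 * C(50, 5) = 120 * 2118760 = 254251200

254251200


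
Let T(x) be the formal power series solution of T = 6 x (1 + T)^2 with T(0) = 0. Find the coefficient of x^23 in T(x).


Apply the Lagrange inversion formula: if T = 6 x * phi(T) with phi(t) = (1 + t)^2, then [x^n] T = 6^n * (1/n) [t^(n-1)] phi(t)^n = 6^n * (1/n) [t^(n-1)] (1 + t)^(2n) = 6^n * (1/n) C(2n, n-1).
Using the identity C(2n, n-1) = C(2n, n) * n / (n+1), the unscaled factor equals C(2n, n) / (n+1) = C_n, the n-th Catalan number.
For n = 23: C_23 = C(46, 23) / 24 = 8233430727600/24 = 343059613650.
With the 6^23 = 789730223053602816 factor, the coefficient is 789730223053602816 * 343059613650 = 270924545208497305297512038400.

270924545208497305297512038400


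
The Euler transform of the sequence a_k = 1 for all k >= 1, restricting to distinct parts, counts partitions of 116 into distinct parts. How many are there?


Partitions of 116 into distinct parts can be computed via generating function.
Product (1+x)(1+x^2)(1+x^3)...
The coefficient of x^116 = 1611388

1611388


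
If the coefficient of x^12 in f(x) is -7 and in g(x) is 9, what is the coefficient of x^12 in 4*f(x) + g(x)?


Scalar multiplication scales coefficients: 4 * -7 = -28.
Then add the g coefficient: -28 + 9
= -19

-19


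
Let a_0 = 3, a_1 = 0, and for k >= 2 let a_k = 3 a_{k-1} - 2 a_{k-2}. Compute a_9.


Iterating the recurrence forward:
a_0 = 3
a_1 = 0
a_2 = 3*0 - 2*3 = -6
a_3 = 3*-6 - 2*0 = -18
a_4 = 3*-18 - 2*-6 = -42
a_5 = 3*-42 - 2*-18 = -90
a_6 = 3*-90 - 2*-42 = -186
a_7 = 3*-186 - 2*-90 = -378
a_8 = 3*-378 - 2*-186 = -762
a_9 = 3*-762 - 2*-378 = -1530
So a_9 = -1530.

-1530


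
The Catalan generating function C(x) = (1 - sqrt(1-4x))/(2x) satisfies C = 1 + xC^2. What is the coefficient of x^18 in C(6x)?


Substituting x -> 6x scales the n-th coefficient by 6^n, so [x^18] C(6x) = 6^18 * C_18.
C_18 = C(2*18, 18)/(19) = 9075135300/19 = 477638700.
So 6^18 * 477638700 = 101559956668416 * 477638700 = 48508965675158549299200.

48508965675158549299200


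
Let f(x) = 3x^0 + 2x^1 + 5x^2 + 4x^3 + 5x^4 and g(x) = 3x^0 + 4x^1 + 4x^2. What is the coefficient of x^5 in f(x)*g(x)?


Cauchy product at x^5:
4*4 + 5*4
= 36

36


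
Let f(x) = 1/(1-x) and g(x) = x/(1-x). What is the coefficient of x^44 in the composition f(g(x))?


First simplify the composition: f(g(x)) = 1/(1 - x/(1-x)) = (1-x)/((1-x) - x) = (1-x)/(1-2x).
Now extract the coefficient. Write (1-x)/(1-2x) = 1/(1-2x) - x/(1-2x).
The coefficient of x^n in 1/(1-2x) is 2^n, and in x/(1-2x) is 2^(n-1) (for n >= 1).
So the coefficient of x^44 is 2^44 - 2^43 = 17592186044416 - 8796093022208 = 8796093022208.

8796093022208


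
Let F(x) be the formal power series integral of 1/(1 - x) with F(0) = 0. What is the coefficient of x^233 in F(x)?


1/(1 - x) = sum_{k>=0} x^k. Integrating termwise and using F(0) = 0 gives
F(x) = sum_{k>=0} x^(k+1) / (k+1) = sum_{m>=1} x^m / m = -ln(1 - x).
So the coefficient of x^233 is 1/233 = 1/233.

1/233


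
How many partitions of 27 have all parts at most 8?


Using the generating function (1-x)^(-1)(1-x^2)^(-1)...(1-x^8)^(-1),
the coefficient of x^27 counts these restricted partitions.
Result = 1527

1527


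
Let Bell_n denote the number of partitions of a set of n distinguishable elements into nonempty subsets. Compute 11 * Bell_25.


Bell_25 can be computed from the Bell triangle or from Dobinski's identity Bell_n = (1/e) * sum_{k>=0} k^n / k!.
Computing Bell_25 = 4638590332229999353.
Then 11 * 4638590332229999353 = 51024493654529992883.

51024493654529992883


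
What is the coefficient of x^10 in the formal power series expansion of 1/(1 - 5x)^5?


The general identity 1/(1 - c x)^r = sum_{k>=0} c^k C(k + r - 1, r - 1) x^k follows by substituting y = c x into 1/(1 - y)^r = sum_{k>=0} C(k + r - 1, r - 1) y^k.
For c = 5, r = 5, k = 10:
5^10 * C(14, 4) = 9765625 * 1001 = 9775390625.

9775390625


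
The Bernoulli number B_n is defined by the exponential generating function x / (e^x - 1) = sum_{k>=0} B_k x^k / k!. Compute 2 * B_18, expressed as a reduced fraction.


Bernoulli numbers can also be computed recursively via B_0 = 1 and sum_{j=0}^{m} C(m+1, j) B_j = 0 for m >= 1. Odd-index Bernoulli numbers vanish for k >= 3.
Computing B_18 = 43867/798, so 2 * B_18 = 2 * 43867/798 = 43867/399.

43867/399


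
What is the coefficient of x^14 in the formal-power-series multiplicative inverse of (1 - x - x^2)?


Let the inverse be f(x) = sum_{k>=0} a_k x^k. From f(x) * (1 - x - x^2) = 1 and matching coefficients:
 x^0: a_0 = 1.
 x^1: a_1 - a_0 = 0, so a_1 = 1.
 x^k (k >= 2): a_k - a_{k-1} - a_{k-2} = 0, i.e. a_k = a_{k-1} + a_{k-2}.
This is the Fibonacci-type recurrence shifted so that a_0 = a_1 = 1.
Iterating: a_0=1, a_1=1, a_2=2, a_3=3, a_4=5, a_5=8, a_6=13, a_7=21, a_8=34, a_9=55, ...
a_14 = 610.

610


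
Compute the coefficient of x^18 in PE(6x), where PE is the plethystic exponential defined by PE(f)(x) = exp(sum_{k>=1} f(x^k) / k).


With f(x) = 6x, the exponent is sum_{k>=1} 6 x^k / k = 6 * (-ln(1 - x)). Exponentiating:
PE(6x) = exp(-6 ln(1 - x)) = 1/(1 - x)^6.
By the negative binomial expansion, [x^n] 1/(1 - x)^6 = C(n + 5, 5).
For n = 18: C(23, 5) = 33649.

33649


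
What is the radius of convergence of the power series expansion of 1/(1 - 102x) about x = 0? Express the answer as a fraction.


Expanding 1/(1 - 102x) = sum_{k>=0} 102^k x^k, the series converges when |102x| < 1, i.e., |x| < 1/102.
So the radius of convergence is 1/102 = 1/102.

1/102


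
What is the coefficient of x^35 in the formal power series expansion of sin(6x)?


The Maclaurin series is sin(t) = sum_{k>=0} (-1)^k t^(2k+1) / (2k+1)!, so substituting t = 6x, only odd powers of x are nonzero, with coefficient of x^(2k+1) equal to (-1)^k 6^(2k+1) / (2k+1)!.
Write 35 = 2*17 + 1, giving the coefficient (-1)^17 * 6^35 / 35! = -1719070799748422591028658176/10333147966386144929666651337523200000000 = -27894275208/167669460258147894921875.

-27894275208/167669460258147894921875


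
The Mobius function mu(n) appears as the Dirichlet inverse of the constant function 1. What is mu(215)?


215 = 5 * 43 (all distinct primes).
mu(215) = (-1)^2 = 1

1


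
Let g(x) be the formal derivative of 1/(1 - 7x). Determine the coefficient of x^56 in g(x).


Differentiate termwise: d/dx sum_{k>=0} 7^k x^k = sum_{k>=1} k 7^k x^(k-1) = sum_{j>=0} (j+1) 7^(j+1) x^j.
Equivalently, d/dx [1/(1 - 7x)] = 7/(1 - 7x)^2.
For j = 56: 57 * 7^57 = 57 * 1481113296616977741464105532513750734030421355207 = 84423457907167731263454015353283791839734017246799.

84423457907167731263454015353283791839734017246799


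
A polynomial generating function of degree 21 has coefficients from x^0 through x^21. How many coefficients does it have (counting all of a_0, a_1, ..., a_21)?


A polynomial of degree 21 takes the form a_0 + a_1 x + ... + a_21 x^21.
The number of coefficients is 21 + 1 = 22.

22


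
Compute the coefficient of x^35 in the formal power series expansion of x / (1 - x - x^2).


Let f(x) = sum_{k>=0} a_k x^k. Multiplying f(x) * (1 - x - x^2) = x and matching coefficients gives a_0 = 0, a_1 = 1, and a_k = a_{k-1} + a_{k-2} for k >= 2. These are the Fibonacci numbers F_k.
Iterating from F_0 = 0, F_1 = 1:
F_0=0, F_1=1, F_2=1, F_3=2, F_4=3, F_5=5, F_6=8, F_7=13, F_8=21, F_9=34, ...
F_35 = 9227465.

9227465


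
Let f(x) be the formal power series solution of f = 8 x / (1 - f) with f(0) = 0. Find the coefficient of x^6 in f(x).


Apply Lagrange inversion: f = 8 x * phi(f) with phi(t) = 1/(1 - t), so
[x^n] f = 8^n * (1/n) [t^(n-1)] phi(t)^n = 8^n * (1/n) [t^(n-1)] (1 - t)^(-n) = 8^n * (1/n) C(2n - 2, n - 1) = 8^n * C_{n-1}.
For n = 6: C_5 = C(10, 5) / 6 = 252/6 = 42.
With the 8^6 = 262144 factor, the coefficient is 262144 * 42 = 11010048.

11010048


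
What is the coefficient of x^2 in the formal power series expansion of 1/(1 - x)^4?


The negative binomial / multiset identity is
1/(1 - x)^r = sum_{k>=0} C(k + r - 1, r - 1) x^k.
Here r = 4 and k = 2, so the coefficient is
C(2 + 3, 3) = C(5, 3)
= 10

10


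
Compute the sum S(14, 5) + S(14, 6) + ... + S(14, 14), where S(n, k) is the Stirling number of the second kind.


By definition, S(n, k) counts partitions of an n-set into exactly k nonempty blocks.
Computing row n = 14 for k = 5..14:
S(14, k): 40075035, 63436373, 49329280, 20912320, 5135130, 752752, 66066, 3367, 91, 1
Sum = 179710415.

179710415


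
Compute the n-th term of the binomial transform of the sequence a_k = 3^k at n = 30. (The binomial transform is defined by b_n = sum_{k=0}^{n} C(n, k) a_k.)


With a_k = 3^k, b_n = sum_{k=0}^{n} C(n, k) 3^k = (1 + 3)^n by the binomial theorem.
For n = 30: (1 + 3)^30 = 4^30 = 1152921504606846976.

1152921504606846976


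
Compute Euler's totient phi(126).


phi(n) counts integers in [1, n] coprime to n. Using the multiplicative formula phi(n) = n * prod_{p | n} (1 - 1/p):
126 = 2 * 3^2 * 7, so
phi(126) = 126 * (1 - 1/2) * (1 - 1/3) * (1 - 1/7) = 36.

36


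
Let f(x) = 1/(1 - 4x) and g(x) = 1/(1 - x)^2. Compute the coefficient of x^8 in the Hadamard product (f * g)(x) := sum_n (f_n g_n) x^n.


f has coefficients f_k = 4^k. For g = 1/(1 - x)^2 the coefficient is g_k = C(k + 1, 1) = k + 1. The Hadamard coefficient is (f * g)_k = 4^k * (k + 1).
For k = 8: 4^8 * 9 = 65536 * 9 = 589824.

589824


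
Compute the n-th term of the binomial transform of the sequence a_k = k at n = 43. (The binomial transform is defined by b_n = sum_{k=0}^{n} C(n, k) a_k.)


With a_k = k, b_n = sum_{k=0}^{n} C(n, k) k. Using k * C(n, k) = n * C(n-1, k-1) gives b_n = n * sum_{k>=1} C(n-1, k-1) = n * 2^(n-1).
For n = 43: 43 * 2^42 = 43 * 4398046511104 = 189115999977472.

189115999977472


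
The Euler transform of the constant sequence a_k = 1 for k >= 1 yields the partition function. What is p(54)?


The Euler transform converts the sequence a_k = 1 into the number of integer partitions.
Using the recurrence or dynamic programming:
p(54) = 386155

386155


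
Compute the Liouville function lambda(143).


The Liouville function is lambda(k) = (-1)^Omega(k), where Omega(k) counts the prime factors of k with multiplicity.
Factoring: 143 = 11 * 13, so Omega(143) = 2.
lambda(143) = (-1)^2 = 1.

1


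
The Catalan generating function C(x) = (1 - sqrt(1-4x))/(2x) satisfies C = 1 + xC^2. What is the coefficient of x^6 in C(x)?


Substituting x -> x scales the n-th coefficient by 1, so [x^6] C(x) = C_6.
C_6 = C(2*6, 6)/(7) = 924/7 = 132.
= 132.

132


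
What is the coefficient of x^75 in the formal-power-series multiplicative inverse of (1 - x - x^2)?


Let the inverse be f(x) = sum_{k>=0} a_k x^k. From f(x) * (1 - x - x^2) = 1 and matching coefficients:
 x^0: a_0 = 1.
 x^1: a_1 - a_0 = 0, so a_1 = 1.
 x^k (k >= 2): a_k - a_{k-1} - a_{k-2} = 0, i.e. a_k = a_{k-1} + a_{k-2}.
This is the Fibonacci-type recurrence shifted so that a_0 = a_1 = 1.
Iterating: a_0=1, a_1=1, a_2=2, a_3=3, a_4=5, a_5=8, a_6=13, a_7=21, a_8=34, a_9=55, ...
a_75 = 3416454622906707.

3416454622906707


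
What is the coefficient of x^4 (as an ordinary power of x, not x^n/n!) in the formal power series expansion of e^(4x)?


The exponential series is e^y = sum_{k>=0} y^k / k!. Substituting y = 4x gives
e^(4x) = sum_{k>=0} 4^k x^k / k!.
So the coefficient of x^n is a^n/n! with a = 4, n = 4:
4^4 / 4! = 256/24 = 32/3

32/3


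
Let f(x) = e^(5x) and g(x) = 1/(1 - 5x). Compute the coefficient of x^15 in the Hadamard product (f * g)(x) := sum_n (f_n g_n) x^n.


Expanding: f_k = 5^k/k! (from e^(5x)) and g_k = 5^k (from 1/(1 - 5x)). So the Hadamard coefficient (f * g)_k = 5^k 5^k / k! = (25)^k / k!.
For k = 15: 25^15/15! = 931322574615478515625/1307674368000 = 7450580596923828125/10461394944.

7450580596923828125/10461394944


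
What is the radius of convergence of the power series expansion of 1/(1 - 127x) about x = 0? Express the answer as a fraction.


Expanding 1/(1 - 127x) = sum_{k>=0} 127^k x^k, the series converges when |127x| < 1, i.e., |x| < 1/127.
So the radius of convergence is 1/127 = 1/127.

1/127


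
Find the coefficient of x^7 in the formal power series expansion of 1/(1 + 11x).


Write 1/(1 + c x) = 1/(1 - (-c) x) and apply the geometric-series identity
1/(1 - y) = sum_{k>=0} y^k to get 1/(1 + c x) = sum_{k>=0} (-c)^k x^k.
So the coefficient of x^k is (-c)^k = (-1)^k * c^k.
Here c = 11 and k = 7:
(-11)^7 = -1 * 19487171 = -19487171

-19487171


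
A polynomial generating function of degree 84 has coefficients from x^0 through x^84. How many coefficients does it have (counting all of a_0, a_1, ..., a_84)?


A polynomial of degree 84 takes the form a_0 + a_1 x + ... + a_84 x^84.
The number of coefficients is 84 + 1 = 85.

85


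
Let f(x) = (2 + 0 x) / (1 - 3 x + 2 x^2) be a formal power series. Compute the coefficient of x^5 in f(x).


Write f(x) = sum_{k>=0} a_k x^k. Multiplying both sides by 1 - 3 x + 2 x^2 gives
(1 - 3 x + 2 x^2) sum_{k>=0} a_k x^k = 2 + 0 x.
Matching coefficients:
 x^0: a_0 = 2
 x^1: a_1 - 3 a_0 = 0  =>  a_1 = 3*2 + 0 = 6
 x^k (k >= 2): a_k = 3 a_{k-1} - 2 a_{k-2}.
Iterating: a_2 = 14, a_3 = 30, a_4 = 62, a_5 = 126.
So the coefficient of x^5 is 126.

126


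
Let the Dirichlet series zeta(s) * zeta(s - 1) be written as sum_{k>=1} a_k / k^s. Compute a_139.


Convolution gives a_k = sum_{d | k} d * 1 = sum_{d | k} d = sigma(k), the sum of positive divisors of k.
For k = 139, the divisors are 1, 139, so
sigma(139) = 1 + 139 = 140.

140


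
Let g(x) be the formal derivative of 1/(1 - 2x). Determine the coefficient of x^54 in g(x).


Differentiate termwise: d/dx sum_{k>=0} 2^k x^k = sum_{k>=1} k 2^k x^(k-1) = sum_{j>=0} (j+1) 2^(j+1) x^j.
Equivalently, d/dx [1/(1 - 2x)] = 2/(1 - 2x)^2.
For j = 54: 55 * 2^55 = 55 * 36028797018963968 = 1981583836043018240.

1981583836043018240


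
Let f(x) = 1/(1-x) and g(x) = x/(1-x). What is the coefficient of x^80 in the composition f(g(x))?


First simplify the composition: f(g(x)) = 1/(1 - x/(1-x)) = (1-x)/((1-x) - x) = (1-x)/(1-2x).
Now extract the coefficient. Write (1-x)/(1-2x) = 1/(1-2x) - x/(1-2x).
The coefficient of x^n in 1/(1-2x) is 2^n, and in x/(1-2x) is 2^(n-1) (for n >= 1).
So the coefficient of x^80 is 2^80 - 2^79 = 1208925819614629174706176 - 604462909807314587353088 = 604462909807314587353088.

604462909807314587353088


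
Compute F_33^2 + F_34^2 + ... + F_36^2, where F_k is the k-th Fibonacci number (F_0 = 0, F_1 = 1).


There is a standard identity sum_{k=0}^{N} F_k^2 = F_N * F_{N+1} (proved inductively from the telescoping relation F_k^2 = F_k F_{k+1} - F_{k-1} F_k). Then
sum_{k=33}^{36} F_k^2 = F_36 F_37 - F_32 F_33.
Computing: F_36 = 14930352, F_37 = 24157817, F_32 = 2178309, F_33 = 3524578.
Sum = 14930352 * 24157817 - 2178309 * 3524578 = 353007091382982.

353007091382982


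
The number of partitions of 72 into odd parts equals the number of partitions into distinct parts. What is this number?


Computing partitions of 72 into odd parts (1, 3, 5, ...):
Using the generating function prod_{k>=0} 1/(1-x^(2k+1)),
the count is 36352

36352


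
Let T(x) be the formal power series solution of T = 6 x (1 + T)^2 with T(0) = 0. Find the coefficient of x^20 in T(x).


Apply the Lagrange inversion formula: if T = 6 x * phi(T) with phi(t) = (1 + t)^2, then [x^n] T = 6^n * (1/n) [t^(n-1)] phi(t)^n = 6^n * (1/n) [t^(n-1)] (1 + t)^(2n) = 6^n * (1/n) C(2n, n-1).
Using the identity C(2n, n-1) = C(2n, n) * n / (n+1), the unscaled factor equals C(2n, n) / (n+1) = C_n, the n-th Catalan number.
For n = 20: C_20 = C(40, 20) / 21 = 137846528820/21 = 6564120420.
With the 6^20 = 3656158440062976 factor, the coefficient is 3656158440062976 * 6564120420 = 23999464275172726847569920.

23999464275172726847569920


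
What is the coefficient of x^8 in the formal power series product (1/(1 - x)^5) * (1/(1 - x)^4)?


Combine the factors: (1/(1 - x)^5) * (1/(1 - x)^4) = 1/(1 - x)^9.
Then use 1/(1 - x)^r = sum_{k>=0} C(k + r - 1, r - 1) x^k with r = 9 and k = 8:
C(16, 8) = 12870.

12870


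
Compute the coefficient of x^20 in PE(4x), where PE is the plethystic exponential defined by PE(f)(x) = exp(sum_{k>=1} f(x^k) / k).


With f(x) = 4x, the exponent is sum_{k>=1} 4 x^k / k = 4 * (-ln(1 - x)). Exponentiating:
PE(4x) = exp(-4 ln(1 - x)) = 1/(1 - x)^4.
By the negative binomial expansion, [x^n] 1/(1 - x)^4 = C(n + 3, 3).
For n = 20: C(23, 3) = 1771.

1771
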